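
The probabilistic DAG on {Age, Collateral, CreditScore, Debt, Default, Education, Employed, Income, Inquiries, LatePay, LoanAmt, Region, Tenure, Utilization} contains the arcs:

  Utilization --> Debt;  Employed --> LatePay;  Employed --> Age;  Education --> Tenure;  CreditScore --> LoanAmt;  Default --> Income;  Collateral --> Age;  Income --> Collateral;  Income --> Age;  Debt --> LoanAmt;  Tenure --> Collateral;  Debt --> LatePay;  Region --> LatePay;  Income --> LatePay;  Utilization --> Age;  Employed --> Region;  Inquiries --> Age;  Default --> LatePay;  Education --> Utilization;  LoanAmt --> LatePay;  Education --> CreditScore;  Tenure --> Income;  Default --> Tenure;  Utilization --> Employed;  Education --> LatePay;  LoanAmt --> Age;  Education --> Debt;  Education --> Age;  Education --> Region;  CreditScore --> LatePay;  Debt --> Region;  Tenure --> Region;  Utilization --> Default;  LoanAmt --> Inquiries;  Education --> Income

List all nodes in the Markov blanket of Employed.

{Age, Collateral, CreditScore, Debt, Default, Education, Income, Inquiries, LatePay, LoanAmt, Region, Tenure, Utilization}

The Markov blanket of a node is its parents, its children, and the other parents of its children.
Employed's parents: Utilization.
Employed has children Age, LatePay, Region.
Co-parents of Employed (other parents of its children):
  Region: Debt, Education, Tenure
  LatePay: CreditScore, Debt, Default, Education, Income, LoanAmt, Region
  Age: Collateral, Education, Income, Inquiries, LoanAmt, Utilization
Taking the union gives {Age, Collateral, CreditScore, Debt, Default, Education, Income, Inquiries, LatePay, LoanAmt, Region, Tenure, Utilization}.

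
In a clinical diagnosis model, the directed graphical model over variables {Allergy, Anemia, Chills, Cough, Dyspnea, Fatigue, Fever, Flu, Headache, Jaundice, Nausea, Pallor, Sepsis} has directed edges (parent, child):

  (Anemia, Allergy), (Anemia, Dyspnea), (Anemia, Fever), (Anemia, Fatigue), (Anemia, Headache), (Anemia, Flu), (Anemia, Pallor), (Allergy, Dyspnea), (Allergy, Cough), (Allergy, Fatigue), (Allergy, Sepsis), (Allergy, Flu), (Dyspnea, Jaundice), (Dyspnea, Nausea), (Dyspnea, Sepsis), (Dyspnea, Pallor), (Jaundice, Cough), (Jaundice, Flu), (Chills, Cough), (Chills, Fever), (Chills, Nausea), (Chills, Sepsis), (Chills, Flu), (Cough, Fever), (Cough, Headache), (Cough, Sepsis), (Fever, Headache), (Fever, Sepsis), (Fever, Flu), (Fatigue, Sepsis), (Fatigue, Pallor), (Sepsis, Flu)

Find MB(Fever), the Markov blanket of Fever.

{Allergy, Anemia, Chills, Cough, Dyspnea, Fatigue, Flu, Headache, Jaundice, Sepsis}

Fever's parents: Anemia, Chills, Cough.
Children of Fever: Flu, Headache, Sepsis.
Other parents of Fever's children:
  Headache: Anemia, Cough
  Sepsis: Allergy, Chills, Cough, Dyspnea, Fatigue
  Flu: Allergy, Anemia, Chills, Jaundice, Sepsis
So the Markov blanket of Fever is {Allergy, Anemia, Chills, Cough, Dyspnea, Fatigue, Flu, Headache, Jaundice, Sepsis}.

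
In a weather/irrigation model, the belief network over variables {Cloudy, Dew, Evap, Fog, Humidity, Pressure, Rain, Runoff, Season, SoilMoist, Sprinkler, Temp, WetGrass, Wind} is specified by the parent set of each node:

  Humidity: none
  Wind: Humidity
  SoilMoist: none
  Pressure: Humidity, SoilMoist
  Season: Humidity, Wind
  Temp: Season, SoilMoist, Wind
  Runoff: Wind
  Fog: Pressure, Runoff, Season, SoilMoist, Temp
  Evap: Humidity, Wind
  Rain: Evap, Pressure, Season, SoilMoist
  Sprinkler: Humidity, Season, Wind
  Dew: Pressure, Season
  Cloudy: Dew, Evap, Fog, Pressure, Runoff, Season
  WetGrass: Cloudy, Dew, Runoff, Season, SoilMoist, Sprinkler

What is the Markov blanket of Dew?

{Cloudy, Evap, Fog, Pressure, Runoff, Season, SoilMoist, Sprinkler, WetGrass}

Recall MB(v) = parents ∪ children ∪ spouses, where spouses are the other parents of v's children.
Parents of Dew: Pressure, Season.
Dew has children Cloudy, WetGrass.
Other parents of Dew's children:
  Cloudy also has parents Evap, Fog, Pressure, Runoff, Season.
  WetGrass also has parents Cloudy, Runoff, Season, SoilMoist, Sprinkler.
So the Markov blanket of Dew is {Cloudy, Evap, Fog, Pressure, Runoff, Season, SoilMoist, Sprinkler, WetGrass}.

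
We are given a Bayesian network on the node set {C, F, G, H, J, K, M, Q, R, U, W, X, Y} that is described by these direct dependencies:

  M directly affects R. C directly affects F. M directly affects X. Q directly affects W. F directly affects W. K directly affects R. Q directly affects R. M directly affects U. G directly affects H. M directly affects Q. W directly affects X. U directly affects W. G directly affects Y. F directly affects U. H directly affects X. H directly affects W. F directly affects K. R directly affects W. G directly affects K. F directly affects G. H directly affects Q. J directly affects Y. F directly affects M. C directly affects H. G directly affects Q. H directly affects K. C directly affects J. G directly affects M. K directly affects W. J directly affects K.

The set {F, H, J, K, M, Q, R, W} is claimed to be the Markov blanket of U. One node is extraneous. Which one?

J

A node's Markov blanket = Pa ∪ Ch ∪ (parents of Ch other than the node itself).
U's parents: F, M.
U's children: W.
Other parents of U's children:
  W's other parents are F, H, K, Q, R.
MB(U) = {F, H, K, M, Q, R, W}.
J is neither a parent, child, nor co-parent of U, so it does not belong.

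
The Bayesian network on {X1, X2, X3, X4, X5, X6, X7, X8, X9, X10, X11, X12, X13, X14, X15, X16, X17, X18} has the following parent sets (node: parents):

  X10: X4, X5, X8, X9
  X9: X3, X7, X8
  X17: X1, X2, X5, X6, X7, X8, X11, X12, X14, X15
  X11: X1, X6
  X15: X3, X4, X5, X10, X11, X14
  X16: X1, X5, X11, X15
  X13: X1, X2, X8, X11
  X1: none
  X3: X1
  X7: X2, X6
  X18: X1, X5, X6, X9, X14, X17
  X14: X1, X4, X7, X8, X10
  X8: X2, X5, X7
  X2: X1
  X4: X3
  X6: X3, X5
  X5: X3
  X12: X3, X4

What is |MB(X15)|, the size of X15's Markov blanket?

14

X15's children: X16, X17.
Pa(X15) = {X3, X4, X5, X10, X11, X14}.
For each child, the remaining parents (spouses of X15):
  parents(X16) \ {X15} = {X1, X5, X11}.
  parents(X17) \ {X15} = {X1, X2, X5, X6, X7, X8, X11, X12, X14}.
MB(X15) = {X1, X2, X3, X4, X5, X6, X7, X8, X10, X11, X12, X14, X16, X17}, which has 14 nodes.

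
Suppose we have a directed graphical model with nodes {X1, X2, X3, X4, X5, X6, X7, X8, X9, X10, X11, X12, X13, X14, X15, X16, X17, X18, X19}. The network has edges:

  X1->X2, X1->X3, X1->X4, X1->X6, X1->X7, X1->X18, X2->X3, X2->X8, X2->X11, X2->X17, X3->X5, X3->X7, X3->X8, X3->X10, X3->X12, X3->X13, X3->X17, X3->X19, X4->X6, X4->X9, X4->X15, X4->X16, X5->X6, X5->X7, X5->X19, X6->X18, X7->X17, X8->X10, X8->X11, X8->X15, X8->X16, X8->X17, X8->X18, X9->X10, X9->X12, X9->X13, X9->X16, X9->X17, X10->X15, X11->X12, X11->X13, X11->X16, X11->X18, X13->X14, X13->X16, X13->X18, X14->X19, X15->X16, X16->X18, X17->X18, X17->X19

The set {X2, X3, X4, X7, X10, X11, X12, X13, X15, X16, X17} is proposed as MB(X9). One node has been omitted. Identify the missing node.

The Markov blanket of a node is its parents, its children, and the other parents of its children.
Ch(X9) = {X10, X12, X13, X16, X17}.
Pa(X9) = {X4}.
For each child, the remaining parents (spouses of X9):
  X10: X3, X8
  X12: X3, X11
  X13: X3, X11
  X16: X4, X8, X11, X13, X15
  X17: X2, X3, X7, X8
MB(X9) = {X2, X3, X4, X7, X8, X10, X11, X12, X13, X15, X16, X17}.
Comparing with the claimed set, X8 is missing.

X8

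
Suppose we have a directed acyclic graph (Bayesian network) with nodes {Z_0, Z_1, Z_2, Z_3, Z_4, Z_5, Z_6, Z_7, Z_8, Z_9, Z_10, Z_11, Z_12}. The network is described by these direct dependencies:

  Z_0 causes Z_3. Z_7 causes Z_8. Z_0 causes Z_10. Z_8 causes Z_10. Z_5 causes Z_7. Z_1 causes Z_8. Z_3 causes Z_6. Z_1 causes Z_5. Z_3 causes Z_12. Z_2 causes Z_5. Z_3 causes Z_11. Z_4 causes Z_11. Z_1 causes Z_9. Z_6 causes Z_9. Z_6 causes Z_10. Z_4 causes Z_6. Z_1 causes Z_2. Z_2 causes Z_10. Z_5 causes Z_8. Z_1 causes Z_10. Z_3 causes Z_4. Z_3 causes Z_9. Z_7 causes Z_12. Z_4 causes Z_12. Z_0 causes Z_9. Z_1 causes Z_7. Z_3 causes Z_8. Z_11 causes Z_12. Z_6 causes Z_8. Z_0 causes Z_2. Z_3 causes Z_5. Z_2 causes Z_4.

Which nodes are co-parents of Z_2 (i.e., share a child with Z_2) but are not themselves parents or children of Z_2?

{Z_3, Z_6, Z_8}

Children of Z_2: Z_4, Z_5, Z_10.
  parents(Z_4) \ {Z_2} = {Z_3}.
  Z_5's other parents are Z_1, Z_3.
  Z_10's other parents are Z_0, Z_1, Z_6, Z_8.
Excluding nodes already adjacent to Z_2 (Z_0, Z_1, Z_4, Z_5, Z_10), the co-parent-only contribution is {Z_3, Z_6, Z_8}.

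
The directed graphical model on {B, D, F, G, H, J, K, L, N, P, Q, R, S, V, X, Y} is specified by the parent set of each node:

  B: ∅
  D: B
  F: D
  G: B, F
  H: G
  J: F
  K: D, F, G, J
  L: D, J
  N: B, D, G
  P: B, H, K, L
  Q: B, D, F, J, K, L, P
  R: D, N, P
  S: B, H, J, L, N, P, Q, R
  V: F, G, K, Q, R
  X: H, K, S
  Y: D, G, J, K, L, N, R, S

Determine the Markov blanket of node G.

By definition, MB(G) is built from G's parents, G's children, and the co-parents of G.
G's parents: B, F.
Children of G: H, K, N, V, Y.
For each child, the remaining parents (spouses of G):
  H: —
  K: D, F, J
  N: B, D
  V: F, K, Q, R
  Y: D, J, K, L, N, R, S
Union: {B, F} ∪ {H, K, N, V, Y} ∪ {B, D, F, J, K, L, N, Q, R, S} = {B, D, F, H, J, K, L, N, Q, R, S, V, Y}.

{B, D, F, H, J, K, L, N, Q, R, S, V, Y}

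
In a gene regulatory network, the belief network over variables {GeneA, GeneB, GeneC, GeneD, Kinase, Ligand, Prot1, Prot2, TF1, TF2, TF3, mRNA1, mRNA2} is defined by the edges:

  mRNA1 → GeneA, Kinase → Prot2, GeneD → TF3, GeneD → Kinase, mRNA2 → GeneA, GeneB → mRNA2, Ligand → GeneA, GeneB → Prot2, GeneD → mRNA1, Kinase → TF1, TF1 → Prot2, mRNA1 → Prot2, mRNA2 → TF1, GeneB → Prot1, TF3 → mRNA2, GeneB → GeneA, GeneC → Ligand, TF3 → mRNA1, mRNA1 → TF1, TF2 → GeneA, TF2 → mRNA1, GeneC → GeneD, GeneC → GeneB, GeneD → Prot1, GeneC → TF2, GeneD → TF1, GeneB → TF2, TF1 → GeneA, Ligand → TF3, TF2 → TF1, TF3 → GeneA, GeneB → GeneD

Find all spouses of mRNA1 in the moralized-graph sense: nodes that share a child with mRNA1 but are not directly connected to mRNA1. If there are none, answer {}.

{GeneB, Kinase, Ligand, mRNA2}

Children of mRNA1: GeneA, Prot2, TF1.
  TF1: GeneD, Kinase, TF2, mRNA2
  Prot2: GeneB, Kinase, TF1
  GeneA: GeneB, Ligand, TF1, TF2, TF3, mRNA2
Excluding nodes already adjacent to mRNA1 (GeneA, GeneD, Prot2, TF1, TF2, TF3), the co-parent-only contribution is {GeneB, Kinase, Ligand, mRNA2}.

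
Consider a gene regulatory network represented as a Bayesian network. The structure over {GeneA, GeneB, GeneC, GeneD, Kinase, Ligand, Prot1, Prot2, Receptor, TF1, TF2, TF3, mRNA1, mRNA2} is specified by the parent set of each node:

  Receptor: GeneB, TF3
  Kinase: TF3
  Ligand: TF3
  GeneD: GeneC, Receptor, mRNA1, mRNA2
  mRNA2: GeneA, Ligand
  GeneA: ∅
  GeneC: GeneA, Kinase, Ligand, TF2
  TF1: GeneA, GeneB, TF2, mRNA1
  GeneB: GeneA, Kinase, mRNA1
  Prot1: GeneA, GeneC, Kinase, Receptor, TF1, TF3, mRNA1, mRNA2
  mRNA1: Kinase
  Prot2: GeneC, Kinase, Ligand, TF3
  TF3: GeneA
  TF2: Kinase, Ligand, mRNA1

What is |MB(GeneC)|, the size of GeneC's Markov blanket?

The Markov blanket of a node is its parents, its children, and the other parents of its children.
Pa(GeneC) = {GeneA, Kinase, Ligand, TF2}.
Children of GeneC: GeneD, Prot1, Prot2.
Co-parents of GeneC (other parents of its children):
  Prot2 also has parents Kinase, Ligand, TF3.
  GeneD's other parents are Receptor, mRNA1, mRNA2.
  parents(Prot1) \ {GeneC} = {GeneA, Kinase, Receptor, TF1, TF3, mRNA1, mRNA2}.
MB(GeneC) = {GeneA, GeneD, Kinase, Ligand, Prot1, Prot2, Receptor, TF1, TF2, TF3, mRNA1, mRNA2}, which has 12 nodes.

12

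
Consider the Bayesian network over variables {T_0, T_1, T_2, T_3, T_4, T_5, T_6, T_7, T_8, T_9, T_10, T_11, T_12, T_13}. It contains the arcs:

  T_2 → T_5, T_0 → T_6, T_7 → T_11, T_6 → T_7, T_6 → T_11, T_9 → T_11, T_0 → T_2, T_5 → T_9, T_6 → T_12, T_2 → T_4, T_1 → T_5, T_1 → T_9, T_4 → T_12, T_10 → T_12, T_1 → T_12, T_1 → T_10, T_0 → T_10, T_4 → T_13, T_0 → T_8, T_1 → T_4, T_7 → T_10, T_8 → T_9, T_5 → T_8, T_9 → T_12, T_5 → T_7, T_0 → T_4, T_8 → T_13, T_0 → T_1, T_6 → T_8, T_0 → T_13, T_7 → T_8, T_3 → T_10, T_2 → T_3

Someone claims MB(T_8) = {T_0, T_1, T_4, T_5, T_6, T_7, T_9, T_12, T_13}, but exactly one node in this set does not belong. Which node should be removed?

T_12

Recall MB(v) = parents ∪ children ∪ spouses, where spouses are the other parents of v's children.
T_8's children: T_9, T_13.
Pa(T_8) = {T_0, T_5, T_6, T_7}.
For each child, the remaining parents (spouses of T_8):
  T_9: T_1, T_5
  T_13: T_0, T_4
MB(T_8) = {T_0, T_1, T_4, T_5, T_6, T_7, T_9, T_13}.
T_12 is neither a parent, child, nor co-parent of T_8, so it does not belong.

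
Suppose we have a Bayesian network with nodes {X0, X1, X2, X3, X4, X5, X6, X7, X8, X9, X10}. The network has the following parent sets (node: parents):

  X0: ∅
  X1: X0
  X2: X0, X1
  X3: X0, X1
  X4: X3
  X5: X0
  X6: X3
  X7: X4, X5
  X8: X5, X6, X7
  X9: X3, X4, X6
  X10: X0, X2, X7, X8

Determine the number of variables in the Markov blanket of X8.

A node's Markov blanket = Pa ∪ Ch ∪ (parents of Ch other than the node itself).
X8 has parents X5, X6, X7.
Children of X8: X10.
Parents of each child, excluding X8:
  X10: X0, X2, X7
MB(X8) = {X0, X2, X5, X6, X7, X10}, which has 6 nodes.

6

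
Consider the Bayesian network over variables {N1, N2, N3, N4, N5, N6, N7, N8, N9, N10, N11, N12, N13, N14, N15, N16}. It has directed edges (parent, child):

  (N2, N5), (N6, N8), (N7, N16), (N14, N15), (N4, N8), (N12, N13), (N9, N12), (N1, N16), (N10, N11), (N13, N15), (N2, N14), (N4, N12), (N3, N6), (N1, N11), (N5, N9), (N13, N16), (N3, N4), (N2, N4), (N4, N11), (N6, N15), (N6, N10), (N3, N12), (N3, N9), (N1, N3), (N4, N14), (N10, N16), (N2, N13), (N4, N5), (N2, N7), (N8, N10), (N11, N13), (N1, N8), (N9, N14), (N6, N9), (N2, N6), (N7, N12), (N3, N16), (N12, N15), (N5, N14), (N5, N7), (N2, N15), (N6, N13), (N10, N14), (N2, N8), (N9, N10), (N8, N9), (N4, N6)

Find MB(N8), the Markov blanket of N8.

A node's Markov blanket = Pa ∪ Ch ∪ (parents of Ch other than the node itself).
N8 has parents N1, N2, N4, N6.
N8's children: N9, N10.
Other parents of N8's children:
  N9 also has parents N3, N5, N6.
  parents(N10) \ {N8} = {N6, N9}.
So the Markov blanket of N8 is {N1, N2, N3, N4, N5, N6, N9, N10}.

{N1, N2, N3, N4, N5, N6, N9, N10}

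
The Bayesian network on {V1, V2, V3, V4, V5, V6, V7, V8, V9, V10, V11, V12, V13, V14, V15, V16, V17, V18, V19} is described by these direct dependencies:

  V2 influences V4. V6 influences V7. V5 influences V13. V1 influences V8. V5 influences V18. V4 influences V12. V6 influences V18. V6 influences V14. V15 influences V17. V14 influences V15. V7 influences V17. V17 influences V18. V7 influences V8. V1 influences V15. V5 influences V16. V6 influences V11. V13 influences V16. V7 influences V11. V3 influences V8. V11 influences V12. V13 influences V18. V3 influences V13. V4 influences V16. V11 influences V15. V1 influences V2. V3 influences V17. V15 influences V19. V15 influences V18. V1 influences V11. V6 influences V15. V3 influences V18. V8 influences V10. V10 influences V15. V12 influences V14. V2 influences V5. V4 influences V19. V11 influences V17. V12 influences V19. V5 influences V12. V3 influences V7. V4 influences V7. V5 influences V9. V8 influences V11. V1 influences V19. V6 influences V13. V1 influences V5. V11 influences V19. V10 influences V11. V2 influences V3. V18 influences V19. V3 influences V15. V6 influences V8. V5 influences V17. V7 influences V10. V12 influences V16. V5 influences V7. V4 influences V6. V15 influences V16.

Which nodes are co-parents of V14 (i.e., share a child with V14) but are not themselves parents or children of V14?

{V1, V3, V10, V11}

Children of V14: V15.
  V15: V1, V3, V6, V10, V11
Excluding nodes already adjacent to V14 (V6, V12, V15), the co-parent-only contribution is {V1, V3, V10, V11}.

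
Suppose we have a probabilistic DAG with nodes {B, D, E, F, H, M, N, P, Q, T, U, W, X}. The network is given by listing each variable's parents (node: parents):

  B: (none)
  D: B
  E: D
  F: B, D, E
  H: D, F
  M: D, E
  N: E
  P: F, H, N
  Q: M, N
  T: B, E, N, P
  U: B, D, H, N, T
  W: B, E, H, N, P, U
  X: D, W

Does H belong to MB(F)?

Yes

H is a child of F.
So H ∈ MB(F).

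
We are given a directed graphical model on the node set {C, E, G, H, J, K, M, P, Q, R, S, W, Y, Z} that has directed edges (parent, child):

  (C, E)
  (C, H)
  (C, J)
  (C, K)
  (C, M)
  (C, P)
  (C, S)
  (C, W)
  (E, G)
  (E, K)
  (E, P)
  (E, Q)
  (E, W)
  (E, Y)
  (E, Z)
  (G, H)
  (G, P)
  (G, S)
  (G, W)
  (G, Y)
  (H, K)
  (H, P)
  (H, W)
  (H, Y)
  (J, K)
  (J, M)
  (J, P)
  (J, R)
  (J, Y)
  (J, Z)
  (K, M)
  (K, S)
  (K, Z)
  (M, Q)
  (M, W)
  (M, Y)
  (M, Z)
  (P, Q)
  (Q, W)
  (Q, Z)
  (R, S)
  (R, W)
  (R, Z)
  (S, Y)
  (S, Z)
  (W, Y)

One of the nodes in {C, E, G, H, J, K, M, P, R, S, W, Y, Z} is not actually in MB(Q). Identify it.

Y

Children of Q: W, Z.
Parents of Q: E, M, P.
Parents of each child, excluding Q:
  W's other parents are C, E, G, H, M, R.
  parents(Z) \ {Q} = {E, J, K, M, R, S}.
MB(Q) = {C, E, G, H, J, K, M, P, R, S, W, Z}.
Y is neither a parent, child, nor co-parent of Q, so it does not belong.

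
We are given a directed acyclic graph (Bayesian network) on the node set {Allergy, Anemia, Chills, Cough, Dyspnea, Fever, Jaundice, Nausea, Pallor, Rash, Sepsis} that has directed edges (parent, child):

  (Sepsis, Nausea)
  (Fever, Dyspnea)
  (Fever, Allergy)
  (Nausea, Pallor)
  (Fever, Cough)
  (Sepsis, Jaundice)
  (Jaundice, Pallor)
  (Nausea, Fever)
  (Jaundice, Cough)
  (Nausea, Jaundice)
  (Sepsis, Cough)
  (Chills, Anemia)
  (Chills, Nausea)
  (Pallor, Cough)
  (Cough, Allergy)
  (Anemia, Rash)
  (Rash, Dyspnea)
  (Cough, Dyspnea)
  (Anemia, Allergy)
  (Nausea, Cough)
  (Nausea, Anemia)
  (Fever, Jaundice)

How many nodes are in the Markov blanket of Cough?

Recall MB(v) = parents ∪ children ∪ spouses, where spouses are the other parents of v's children.
Cough has parents Fever, Jaundice, Nausea, Pallor, Sepsis.
Cough has children Allergy, Dyspnea.
Parents of each child, excluding Cough:
  Allergy also has parents Anemia, Fever.
  Dyspnea also has parents Fever, Rash.
MB(Cough) = {Allergy, Anemia, Dyspnea, Fever, Jaundice, Nausea, Pallor, Rash, Sepsis}, which has 9 nodes.

9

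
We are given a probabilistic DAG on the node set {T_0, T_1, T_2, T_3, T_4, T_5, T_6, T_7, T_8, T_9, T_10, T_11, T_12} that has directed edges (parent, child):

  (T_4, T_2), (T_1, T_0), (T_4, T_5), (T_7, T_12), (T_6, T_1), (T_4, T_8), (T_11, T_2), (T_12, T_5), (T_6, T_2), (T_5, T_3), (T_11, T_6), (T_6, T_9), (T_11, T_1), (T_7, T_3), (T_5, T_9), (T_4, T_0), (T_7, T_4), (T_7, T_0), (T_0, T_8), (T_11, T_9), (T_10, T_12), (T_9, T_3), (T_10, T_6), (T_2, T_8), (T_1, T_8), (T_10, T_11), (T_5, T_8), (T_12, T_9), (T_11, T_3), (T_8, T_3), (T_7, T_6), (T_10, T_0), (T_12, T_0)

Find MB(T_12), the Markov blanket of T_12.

By definition, MB(T_12) is built from T_12's parents, T_12's children, and the co-parents of T_12.
T_12 has parents T_7, T_10.
Ch(T_12) = {T_0, T_5, T_9}.
Other parents of T_12's children:
  T_5: T_4
  T_0: T_1, T_4, T_7, T_10
  T_9: T_5, T_6, T_11
Union: {T_7, T_10} ∪ {T_0, T_5, T_9} ∪ {T_1, T_4, T_5, T_6, T_7, T_10, T_11} = {T_0, T_1, T_4, T_5, T_6, T_7, T_9, T_10, T_11}.

{T_0, T_1, T_4, T_5, T_6, T_7, T_9, T_10, T_11}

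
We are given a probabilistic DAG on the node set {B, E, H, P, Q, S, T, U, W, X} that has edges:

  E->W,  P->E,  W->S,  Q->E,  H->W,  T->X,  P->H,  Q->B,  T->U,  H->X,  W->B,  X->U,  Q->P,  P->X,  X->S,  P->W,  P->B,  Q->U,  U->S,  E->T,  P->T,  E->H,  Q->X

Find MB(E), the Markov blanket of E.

A node's Markov blanket = Pa ∪ Ch ∪ (parents of Ch other than the node itself).
Pa(E) = {P, Q}.
E's children: H, T, W.
Other parents of E's children:
  parents(H) \ {E} = {P}.
  W's other parents are H, P.
  T's other parent is P.
MB(E) = {H, P, Q, T, W}.

{H, P, Q, T, W}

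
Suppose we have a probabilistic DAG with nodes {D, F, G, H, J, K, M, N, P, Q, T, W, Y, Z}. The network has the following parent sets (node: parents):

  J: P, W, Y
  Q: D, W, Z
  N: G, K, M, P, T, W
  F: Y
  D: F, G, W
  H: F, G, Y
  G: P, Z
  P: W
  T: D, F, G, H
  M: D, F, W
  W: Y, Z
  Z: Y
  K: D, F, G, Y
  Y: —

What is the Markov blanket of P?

By definition, MB(P) is built from P's parents, P's children, and the co-parents of P.
Pa(P) = {W}.
Children of P: G, J, N.
For each child, the remaining parents (spouses of P):
  G also has parent Z.
  parents(J) \ {P} = {W, Y}.
  N also has parents G, K, M, T, W.
So the Markov blanket of P is {G, J, K, M, N, T, W, Y, Z}.

{G, J, K, M, N, T, W, Y, Z}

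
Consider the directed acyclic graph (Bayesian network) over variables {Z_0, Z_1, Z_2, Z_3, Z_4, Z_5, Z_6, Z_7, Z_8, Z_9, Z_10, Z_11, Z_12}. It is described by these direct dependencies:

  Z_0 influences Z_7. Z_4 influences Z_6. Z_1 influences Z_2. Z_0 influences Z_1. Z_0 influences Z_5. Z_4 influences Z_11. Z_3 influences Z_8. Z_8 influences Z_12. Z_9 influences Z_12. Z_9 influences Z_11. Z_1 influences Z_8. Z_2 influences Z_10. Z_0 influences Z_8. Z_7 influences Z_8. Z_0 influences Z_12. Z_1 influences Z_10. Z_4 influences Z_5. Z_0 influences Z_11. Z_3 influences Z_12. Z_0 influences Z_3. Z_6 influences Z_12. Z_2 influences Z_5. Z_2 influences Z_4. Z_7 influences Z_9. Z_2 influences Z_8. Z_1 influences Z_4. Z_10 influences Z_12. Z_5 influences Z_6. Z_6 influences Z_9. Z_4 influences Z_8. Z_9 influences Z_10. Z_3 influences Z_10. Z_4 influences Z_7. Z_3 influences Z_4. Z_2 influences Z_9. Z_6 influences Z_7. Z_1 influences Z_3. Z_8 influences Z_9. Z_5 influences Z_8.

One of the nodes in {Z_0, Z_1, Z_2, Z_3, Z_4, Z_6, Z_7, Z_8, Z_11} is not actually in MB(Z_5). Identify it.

Z_11

Recall MB(v) = parents ∪ children ∪ spouses, where spouses are the other parents of v's children.
Pa(Z_5) = {Z_0, Z_2, Z_4}.
Children of Z_5: Z_6, Z_8.
Parents of each child, excluding Z_5:
  Z_6: Z_4
  Z_8: Z_0, Z_1, Z_2, Z_3, Z_4, Z_7
MB(Z_5) = {Z_0, Z_1, Z_2, Z_3, Z_4, Z_6, Z_7, Z_8}.
Z_11 is neither a parent, child, nor co-parent of Z_5, so it does not belong.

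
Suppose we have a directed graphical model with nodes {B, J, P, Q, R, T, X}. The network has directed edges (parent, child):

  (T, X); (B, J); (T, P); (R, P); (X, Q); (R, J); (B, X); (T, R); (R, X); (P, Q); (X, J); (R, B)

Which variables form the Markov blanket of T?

{B, P, R, X}

By definition, MB(T) is built from T's parents, T's children, and the co-parents of T.
Parents of T: none.
Children of T: P, R, X.
Co-parents of T (other parents of its children):
  R: no additional parents.
  parents(X) \ {T} = {B, R}.
  parents(P) \ {T} = {R}.
Taking the union gives {B, P, R, X}.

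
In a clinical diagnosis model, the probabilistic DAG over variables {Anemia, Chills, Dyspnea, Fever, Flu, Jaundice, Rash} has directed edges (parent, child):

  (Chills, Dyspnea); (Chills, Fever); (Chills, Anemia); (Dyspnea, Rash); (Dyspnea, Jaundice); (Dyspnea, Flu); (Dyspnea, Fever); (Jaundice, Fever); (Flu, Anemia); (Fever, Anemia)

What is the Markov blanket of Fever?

{Anemia, Chills, Dyspnea, Flu, Jaundice}

Pa(Fever) = {Chills, Dyspnea, Jaundice}.
Fever's children: Anemia.
For each child, the remaining parents (spouses of Fever):
  parents(Anemia) \ {Fever} = {Chills, Flu}.
Union: {Chills, Dyspnea, Jaundice} ∪ {Anemia} ∪ {Chills, Flu} = {Anemia, Chills, Dyspnea, Flu, Jaundice}.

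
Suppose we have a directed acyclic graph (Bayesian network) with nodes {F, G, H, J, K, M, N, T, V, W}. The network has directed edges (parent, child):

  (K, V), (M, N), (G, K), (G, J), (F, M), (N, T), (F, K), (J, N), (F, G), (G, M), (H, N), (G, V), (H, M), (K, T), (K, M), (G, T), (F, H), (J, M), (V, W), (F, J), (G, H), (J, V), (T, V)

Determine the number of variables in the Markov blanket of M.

A node's Markov blanket = Pa ∪ Ch ∪ (parents of Ch other than the node itself).
Parents of M: F, G, H, J, K.
Children of M: N.
For each child, the remaining parents (spouses of M):
  N's other parents are H, J.
MB(M) = {F, G, H, J, K, N}, which has 6 nodes.

6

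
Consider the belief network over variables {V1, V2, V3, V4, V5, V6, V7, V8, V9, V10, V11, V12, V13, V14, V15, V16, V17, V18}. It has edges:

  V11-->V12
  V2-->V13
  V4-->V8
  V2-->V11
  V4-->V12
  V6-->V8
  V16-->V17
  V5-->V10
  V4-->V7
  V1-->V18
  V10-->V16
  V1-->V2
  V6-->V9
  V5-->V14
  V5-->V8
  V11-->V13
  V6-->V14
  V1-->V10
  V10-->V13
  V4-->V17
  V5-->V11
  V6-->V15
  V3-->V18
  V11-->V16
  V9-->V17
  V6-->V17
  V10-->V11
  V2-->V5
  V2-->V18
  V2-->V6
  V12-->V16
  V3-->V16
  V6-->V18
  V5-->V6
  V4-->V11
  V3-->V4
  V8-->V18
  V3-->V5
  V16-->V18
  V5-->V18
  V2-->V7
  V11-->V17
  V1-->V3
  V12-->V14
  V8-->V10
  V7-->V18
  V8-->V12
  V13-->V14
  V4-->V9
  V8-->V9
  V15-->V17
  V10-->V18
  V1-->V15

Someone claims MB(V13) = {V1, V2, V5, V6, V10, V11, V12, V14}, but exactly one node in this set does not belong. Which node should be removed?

Pa(V13) = {V2, V10, V11}.
V13's children: V14.
Parents of each child, excluding V13:
  V14's other parents are V5, V6, V12.
MB(V13) = {V2, V5, V6, V10, V11, V12, V14}.
V1 is neither a parent, child, nor co-parent of V13, so it does not belong.

V1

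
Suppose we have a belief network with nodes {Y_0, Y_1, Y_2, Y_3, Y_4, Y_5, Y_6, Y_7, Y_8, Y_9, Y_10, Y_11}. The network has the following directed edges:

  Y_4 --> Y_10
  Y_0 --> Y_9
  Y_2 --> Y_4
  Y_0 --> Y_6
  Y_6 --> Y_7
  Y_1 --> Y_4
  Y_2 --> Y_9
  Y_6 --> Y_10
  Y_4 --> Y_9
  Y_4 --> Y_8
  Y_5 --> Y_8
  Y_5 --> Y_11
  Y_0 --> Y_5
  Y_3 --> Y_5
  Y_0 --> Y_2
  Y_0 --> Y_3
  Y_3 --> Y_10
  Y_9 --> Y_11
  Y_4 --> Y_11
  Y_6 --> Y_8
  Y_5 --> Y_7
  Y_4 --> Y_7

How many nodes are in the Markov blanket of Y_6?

By definition, MB(Y_6) is built from Y_6's parents, Y_6's children, and the co-parents of Y_6.
Y_6 has parent Y_0.
Children of Y_6: Y_7, Y_8, Y_10.
Parents of each child, excluding Y_6:
  Y_7: Y_4, Y_5
  Y_8: Y_4, Y_5
  Y_10: Y_3, Y_4
MB(Y_6) = {Y_0, Y_3, Y_4, Y_5, Y_7, Y_8, Y_10}, which has 7 nodes.

7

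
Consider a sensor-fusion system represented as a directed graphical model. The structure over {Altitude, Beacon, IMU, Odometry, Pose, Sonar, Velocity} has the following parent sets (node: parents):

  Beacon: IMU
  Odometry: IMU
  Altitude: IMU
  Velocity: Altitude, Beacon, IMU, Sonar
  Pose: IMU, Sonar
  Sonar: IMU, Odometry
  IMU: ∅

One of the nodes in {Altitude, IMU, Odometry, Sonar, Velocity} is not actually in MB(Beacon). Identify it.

Odometry

Recall MB(v) = parents ∪ children ∪ spouses, where spouses are the other parents of v's children.
Pa(Beacon) = {IMU}.
Beacon's children: Velocity.
Parents of each child, excluding Beacon:
  Velocity also has parents Altitude, IMU, Sonar.
MB(Beacon) = {Altitude, IMU, Sonar, Velocity}.
Odometry is neither a parent, child, nor co-parent of Beacon, so it does not belong.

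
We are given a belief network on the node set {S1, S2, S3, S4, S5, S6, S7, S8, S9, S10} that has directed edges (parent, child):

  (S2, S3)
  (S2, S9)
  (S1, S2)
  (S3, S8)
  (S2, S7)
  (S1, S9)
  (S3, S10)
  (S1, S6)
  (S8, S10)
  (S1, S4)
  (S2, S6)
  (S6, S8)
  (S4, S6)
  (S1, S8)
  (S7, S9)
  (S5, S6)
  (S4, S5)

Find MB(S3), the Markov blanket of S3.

{S1, S2, S6, S8, S10}

Recall MB(v) = parents ∪ children ∪ spouses, where spouses are the other parents of v's children.
Children of S3: S8, S10.
S3's parents: S2.
Parents of each child, excluding S3:
  S8: S1, S6
  S10: S8
MB(S3) = {S1, S2, S6, S8, S10}.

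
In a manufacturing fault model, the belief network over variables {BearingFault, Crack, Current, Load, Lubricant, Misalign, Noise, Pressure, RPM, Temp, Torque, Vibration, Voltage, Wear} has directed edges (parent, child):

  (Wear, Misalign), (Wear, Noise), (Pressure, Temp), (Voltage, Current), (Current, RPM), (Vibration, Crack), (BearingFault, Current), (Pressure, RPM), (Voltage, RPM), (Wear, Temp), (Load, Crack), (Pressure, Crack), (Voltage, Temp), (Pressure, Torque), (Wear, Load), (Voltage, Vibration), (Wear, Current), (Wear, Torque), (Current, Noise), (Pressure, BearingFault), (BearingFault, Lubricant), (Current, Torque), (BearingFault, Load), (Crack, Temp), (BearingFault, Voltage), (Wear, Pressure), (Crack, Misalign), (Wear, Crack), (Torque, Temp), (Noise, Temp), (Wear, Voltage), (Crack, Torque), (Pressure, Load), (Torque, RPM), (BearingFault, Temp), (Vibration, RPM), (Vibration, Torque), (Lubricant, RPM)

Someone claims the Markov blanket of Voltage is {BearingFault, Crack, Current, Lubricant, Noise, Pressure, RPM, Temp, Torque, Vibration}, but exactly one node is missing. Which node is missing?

A node's Markov blanket = Pa ∪ Ch ∪ (parents of Ch other than the node itself).
Voltage's parents: BearingFault, Wear.
Voltage has children Current, RPM, Temp, Vibration.
Parents of each child, excluding Voltage:
  Vibration: no additional parents.
  parents(Current) \ {Voltage} = {BearingFault, Wear}.
  Temp also has parents BearingFault, Crack, Noise, Pressure, Torque, Wear.
  parents(RPM) \ {Voltage} = {Current, Lubricant, Pressure, Torque, Vibration}.
MB(Voltage) = {BearingFault, Crack, Current, Lubricant, Noise, Pressure, RPM, Temp, Torque, Vibration, Wear}.
Comparing with the claimed set, Wear is missing.

Wear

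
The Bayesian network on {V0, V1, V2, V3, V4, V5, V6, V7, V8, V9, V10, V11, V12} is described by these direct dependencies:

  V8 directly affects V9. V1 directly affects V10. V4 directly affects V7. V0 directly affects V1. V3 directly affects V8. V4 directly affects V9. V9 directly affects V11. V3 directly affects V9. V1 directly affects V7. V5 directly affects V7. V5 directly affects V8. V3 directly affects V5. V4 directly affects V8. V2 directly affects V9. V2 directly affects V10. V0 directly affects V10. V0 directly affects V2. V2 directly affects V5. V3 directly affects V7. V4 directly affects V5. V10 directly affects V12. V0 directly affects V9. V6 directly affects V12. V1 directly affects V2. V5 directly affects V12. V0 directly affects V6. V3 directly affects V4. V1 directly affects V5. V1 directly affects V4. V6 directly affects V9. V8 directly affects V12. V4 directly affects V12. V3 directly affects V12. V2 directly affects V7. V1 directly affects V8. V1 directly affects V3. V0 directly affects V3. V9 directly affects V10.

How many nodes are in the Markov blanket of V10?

10

The Markov blanket of a node is its parents, its children, and the other parents of its children.
Pa(V10) = {V0, V1, V2, V9}.
V10's children: V12.
For each child, the remaining parents (spouses of V10):
  V12 also has parents V3, V4, V5, V6, V8.
MB(V10) = {V0, V1, V2, V3, V4, V5, V6, V8, V9, V12}, which has 10 nodes.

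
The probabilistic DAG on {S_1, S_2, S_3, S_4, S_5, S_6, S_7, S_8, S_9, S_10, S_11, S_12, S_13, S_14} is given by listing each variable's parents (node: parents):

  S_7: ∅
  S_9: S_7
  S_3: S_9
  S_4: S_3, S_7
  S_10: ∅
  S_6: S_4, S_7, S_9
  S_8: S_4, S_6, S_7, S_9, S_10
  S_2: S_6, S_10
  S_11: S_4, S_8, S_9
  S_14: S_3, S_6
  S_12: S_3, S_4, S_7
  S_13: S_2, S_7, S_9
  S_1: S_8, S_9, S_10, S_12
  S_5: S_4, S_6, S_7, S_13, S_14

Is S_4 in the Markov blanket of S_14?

Yes

S_4 is a co-parent of S_14: both are parents of S_5.
So S_4 ∈ MB(S_14).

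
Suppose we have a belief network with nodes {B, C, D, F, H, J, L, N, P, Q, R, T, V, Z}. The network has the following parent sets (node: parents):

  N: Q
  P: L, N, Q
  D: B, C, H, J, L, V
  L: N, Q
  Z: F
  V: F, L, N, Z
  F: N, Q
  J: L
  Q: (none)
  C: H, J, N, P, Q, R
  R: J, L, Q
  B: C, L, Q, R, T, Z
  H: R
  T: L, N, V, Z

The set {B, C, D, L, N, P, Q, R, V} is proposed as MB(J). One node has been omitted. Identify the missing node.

H

The Markov blanket of a node is its parents, its children, and the other parents of its children.
J has parent L.
J has children C, D, R.
Other parents of J's children:
  R: L, Q
  C: H, N, P, Q, R
  D: B, C, H, L, V
MB(J) = {B, C, D, H, L, N, P, Q, R, V}.
Comparing with the claimed set, H is missing.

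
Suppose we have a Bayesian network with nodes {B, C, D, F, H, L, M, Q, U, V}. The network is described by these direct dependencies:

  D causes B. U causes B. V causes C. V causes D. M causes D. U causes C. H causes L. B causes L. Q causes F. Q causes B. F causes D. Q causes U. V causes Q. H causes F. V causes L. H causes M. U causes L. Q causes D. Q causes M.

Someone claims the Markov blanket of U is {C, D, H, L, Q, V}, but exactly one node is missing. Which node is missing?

B

Recall MB(v) = parents ∪ children ∪ spouses, where spouses are the other parents of v's children.
Children of U: B, C, L.
Pa(U) = {Q}.
Co-parents of U (other parents of its children):
  C: V
  B: D, Q
  L: B, H, V
MB(U) = {B, C, D, H, L, Q, V}.
Comparing with the claimed set, B is missing.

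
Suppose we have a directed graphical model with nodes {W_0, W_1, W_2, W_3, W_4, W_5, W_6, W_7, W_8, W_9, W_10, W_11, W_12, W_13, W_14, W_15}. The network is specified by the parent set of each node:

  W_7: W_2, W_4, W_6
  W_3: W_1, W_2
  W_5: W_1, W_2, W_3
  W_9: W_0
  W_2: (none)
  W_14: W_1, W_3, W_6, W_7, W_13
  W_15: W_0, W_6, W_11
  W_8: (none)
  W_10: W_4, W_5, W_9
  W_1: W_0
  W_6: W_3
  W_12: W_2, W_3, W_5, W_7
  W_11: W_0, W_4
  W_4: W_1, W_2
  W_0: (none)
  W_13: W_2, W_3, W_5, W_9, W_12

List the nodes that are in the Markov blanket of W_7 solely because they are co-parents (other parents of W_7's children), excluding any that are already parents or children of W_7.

{W_1, W_3, W_5, W_13}

Children of W_7: W_12, W_14.
  W_12: W_2, W_3, W_5
  W_14: W_1, W_3, W_6, W_13
Excluding nodes already adjacent to W_7 (W_2, W_4, W_6, W_12, W_14), the co-parent-only contribution is {W_1, W_3, W_5, W_13}.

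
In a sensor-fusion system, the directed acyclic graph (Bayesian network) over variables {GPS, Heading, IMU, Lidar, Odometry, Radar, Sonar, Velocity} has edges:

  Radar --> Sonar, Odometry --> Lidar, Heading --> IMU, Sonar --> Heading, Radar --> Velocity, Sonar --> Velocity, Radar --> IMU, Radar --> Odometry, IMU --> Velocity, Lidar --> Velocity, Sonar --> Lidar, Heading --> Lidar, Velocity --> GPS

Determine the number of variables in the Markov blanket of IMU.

IMU has parents Heading, Radar.
Ch(IMU) = {Velocity}.
For each child, the remaining parents (spouses of IMU):
  parents(Velocity) \ {IMU} = {Lidar, Radar, Sonar}.
MB(IMU) = {Heading, Lidar, Radar, Sonar, Velocity}, which has 5 nodes.

5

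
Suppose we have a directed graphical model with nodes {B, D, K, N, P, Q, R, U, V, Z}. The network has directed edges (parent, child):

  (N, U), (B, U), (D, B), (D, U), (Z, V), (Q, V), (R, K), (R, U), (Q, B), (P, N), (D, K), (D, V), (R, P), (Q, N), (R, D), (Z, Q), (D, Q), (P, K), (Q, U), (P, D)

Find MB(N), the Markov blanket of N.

{B, D, P, Q, R, U}

A node's Markov blanket = Pa ∪ Ch ∪ (parents of Ch other than the node itself).
Parents of N: P, Q.
N's children: U.
Co-parents of N (other parents of its children):
  U: B, D, Q, R
Union: {P, Q} ∪ {U} ∪ {B, D, Q, R} = {B, D, P, Q, R, U}.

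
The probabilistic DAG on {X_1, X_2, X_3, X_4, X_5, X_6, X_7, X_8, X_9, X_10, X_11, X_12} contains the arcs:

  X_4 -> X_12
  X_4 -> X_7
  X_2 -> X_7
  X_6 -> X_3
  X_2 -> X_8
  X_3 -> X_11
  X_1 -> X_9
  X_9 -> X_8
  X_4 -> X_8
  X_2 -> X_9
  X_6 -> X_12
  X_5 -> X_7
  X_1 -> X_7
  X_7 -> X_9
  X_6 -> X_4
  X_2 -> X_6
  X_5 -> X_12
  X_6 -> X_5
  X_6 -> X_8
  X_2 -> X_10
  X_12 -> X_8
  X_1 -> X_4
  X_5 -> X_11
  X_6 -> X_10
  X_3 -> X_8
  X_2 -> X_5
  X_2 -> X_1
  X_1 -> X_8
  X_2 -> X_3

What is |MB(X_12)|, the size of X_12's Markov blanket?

By definition, MB(X_12) is built from X_12's parents, X_12's children, and the co-parents of X_12.
Parents of X_12: X_4, X_5, X_6.
Ch(X_12) = {X_8}.
Co-parents of X_12 (other parents of its children):
  parents(X_8) \ {X_12} = {X_1, X_2, X_3, X_4, X_6, X_9}.
MB(X_12) = {X_1, X_2, X_3, X_4, X_5, X_6, X_8, X_9}, which has 8 nodes.

8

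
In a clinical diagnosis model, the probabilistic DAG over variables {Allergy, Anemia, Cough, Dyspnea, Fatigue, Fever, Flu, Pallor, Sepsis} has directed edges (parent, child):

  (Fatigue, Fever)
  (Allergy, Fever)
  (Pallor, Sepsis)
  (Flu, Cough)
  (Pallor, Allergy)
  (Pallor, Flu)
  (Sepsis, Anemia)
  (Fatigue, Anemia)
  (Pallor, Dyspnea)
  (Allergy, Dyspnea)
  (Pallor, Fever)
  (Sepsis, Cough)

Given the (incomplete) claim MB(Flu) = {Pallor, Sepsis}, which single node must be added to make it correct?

Cough

Parents of Flu: Pallor.
Children of Flu: Cough.
Other parents of Flu's children:
  Cough also has parent Sepsis.
MB(Flu) = {Cough, Pallor, Sepsis}.
Comparing with the claimed set, Cough is missing.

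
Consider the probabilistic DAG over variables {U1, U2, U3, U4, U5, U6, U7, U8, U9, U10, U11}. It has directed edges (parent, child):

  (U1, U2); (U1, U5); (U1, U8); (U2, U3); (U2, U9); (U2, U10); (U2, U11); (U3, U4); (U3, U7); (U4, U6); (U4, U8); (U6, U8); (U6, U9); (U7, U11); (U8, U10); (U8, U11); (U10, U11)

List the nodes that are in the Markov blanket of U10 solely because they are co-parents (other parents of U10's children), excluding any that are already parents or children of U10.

{U7}

Children of U10: U11.
  U11: U2, U7, U8
Excluding nodes already adjacent to U10 (U2, U8, U11), the co-parent-only contribution is {U7}.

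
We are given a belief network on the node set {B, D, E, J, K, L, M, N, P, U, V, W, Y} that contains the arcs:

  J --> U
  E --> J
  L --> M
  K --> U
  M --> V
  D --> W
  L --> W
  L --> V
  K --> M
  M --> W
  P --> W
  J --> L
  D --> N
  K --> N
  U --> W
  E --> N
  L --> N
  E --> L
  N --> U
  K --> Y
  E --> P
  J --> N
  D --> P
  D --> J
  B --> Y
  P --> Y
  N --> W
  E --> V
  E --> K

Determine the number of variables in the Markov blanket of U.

8

By definition, MB(U) is built from U's parents, U's children, and the co-parents of U.
U's children: W.
U's parents: J, K, N.
Other parents of U's children:
  W: D, L, M, N, P
MB(U) = {D, J, K, L, M, N, P, W}, which has 8 nodes.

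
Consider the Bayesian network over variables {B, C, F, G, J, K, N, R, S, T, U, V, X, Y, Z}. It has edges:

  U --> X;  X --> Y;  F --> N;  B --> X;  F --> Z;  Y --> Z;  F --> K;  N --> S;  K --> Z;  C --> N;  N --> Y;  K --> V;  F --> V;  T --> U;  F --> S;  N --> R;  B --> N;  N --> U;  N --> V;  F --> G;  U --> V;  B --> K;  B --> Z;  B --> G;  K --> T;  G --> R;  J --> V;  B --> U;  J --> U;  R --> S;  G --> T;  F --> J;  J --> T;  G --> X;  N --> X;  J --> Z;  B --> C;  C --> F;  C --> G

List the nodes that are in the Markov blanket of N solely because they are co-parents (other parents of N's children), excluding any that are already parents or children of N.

{G, J, K, T}

Children of N: R, S, U, V, X, Y.
  R's other parent is G.
  S also has parents F, R.
  U also has parents B, J, T.
  V's other parents are F, J, K, U.
  X also has parents B, G, U.
  parents(Y) \ {N} = {X}.
Excluding nodes already adjacent to N (B, C, F, R, S, U, V, X, Y), the co-parent-only contribution is {G, J, K, T}.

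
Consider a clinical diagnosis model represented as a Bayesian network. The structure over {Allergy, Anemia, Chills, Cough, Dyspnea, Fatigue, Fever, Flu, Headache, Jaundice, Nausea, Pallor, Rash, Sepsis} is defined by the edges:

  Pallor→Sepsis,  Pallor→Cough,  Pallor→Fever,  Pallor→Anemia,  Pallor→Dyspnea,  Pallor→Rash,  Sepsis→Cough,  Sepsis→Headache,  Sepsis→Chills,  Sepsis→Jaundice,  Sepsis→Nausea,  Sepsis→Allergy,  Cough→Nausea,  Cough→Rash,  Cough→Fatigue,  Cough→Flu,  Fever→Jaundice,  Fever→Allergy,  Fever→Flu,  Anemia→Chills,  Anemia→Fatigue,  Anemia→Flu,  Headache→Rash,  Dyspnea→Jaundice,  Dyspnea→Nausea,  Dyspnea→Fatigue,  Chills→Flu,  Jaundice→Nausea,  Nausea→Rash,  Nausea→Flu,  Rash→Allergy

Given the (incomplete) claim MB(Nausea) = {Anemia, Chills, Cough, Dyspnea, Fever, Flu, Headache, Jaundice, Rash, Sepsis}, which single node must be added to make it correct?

Nausea has parents Cough, Dyspnea, Jaundice, Sepsis.
Nausea's children: Flu, Rash.
For each child, the remaining parents (spouses of Nausea):
  Rash: Cough, Headache, Pallor
  Flu: Anemia, Chills, Cough, Fever
MB(Nausea) = {Anemia, Chills, Cough, Dyspnea, Fever, Flu, Headache, Jaundice, Pallor, Rash, Sepsis}.
Comparing with the claimed set, Pallor is missing.

Pallor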